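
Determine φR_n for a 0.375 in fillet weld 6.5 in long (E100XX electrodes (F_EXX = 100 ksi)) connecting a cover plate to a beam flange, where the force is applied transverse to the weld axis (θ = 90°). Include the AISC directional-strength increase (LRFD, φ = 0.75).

t_e = 0.707 × 0.375 = 0.2651 in; A_we = 0.2651 × 6.5 = 1.723 in².
Directional factor: 1.0 + 0.5 sin^1.5(90°) = 1.5.
F_nw = 0.6 × 100 × 1.5 = 90 ksi.
φR_n = 0.75 × 90 × 1.723 = 116.3 kips.

φR_n ≈ 116 kips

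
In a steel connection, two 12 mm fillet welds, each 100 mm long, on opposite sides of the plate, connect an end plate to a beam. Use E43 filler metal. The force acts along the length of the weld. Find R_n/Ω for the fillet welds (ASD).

E43XX → F_EXX = 430 MPa.
Effective throat t_e = 0.707 × 12 = 8.484 mm.
Total length L = 200 mm; A_we = 8.484 × 200 = 1697 mm².
F_nw = 0.6 F_EXX = 0.6 × 430 = 258 MPa.
R_n = 258 × 1697 × 10⁻³ = 437.8 kN; R_n/Ω = 437.8/2.0 = 218.9 kN.

R_n/Ω ≈ 219 kN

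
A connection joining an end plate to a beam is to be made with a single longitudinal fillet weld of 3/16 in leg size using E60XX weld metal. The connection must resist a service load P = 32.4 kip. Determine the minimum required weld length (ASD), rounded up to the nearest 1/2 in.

L = 14 in

E60XX → F_EXX = 60 ksi.
Throat t_e = 0.707 × 0.1875 = 0.1326 in.
r_n/Ω = (0.6 × 60 × 0.1326) / 2.0 = 2.386 kip/in.
L_req = P / (r_n/Ω) = 32.4 / 2.386 = 13.58 in total.
Round up → use L = 14 in.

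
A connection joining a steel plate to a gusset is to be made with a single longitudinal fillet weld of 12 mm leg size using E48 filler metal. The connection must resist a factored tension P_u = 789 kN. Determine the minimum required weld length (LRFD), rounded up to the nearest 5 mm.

L = 435 mm

E48XX → F_EXX = 480 MPa.
Throat t_e = 0.707 × 12 = 8.484 mm.
φr_n = 0.75 × 0.6 × 480 × 8.484 × 10⁻³ = 1.833 kN/mm.
L_req = P_u / φr_n = 789 / 1.833 = 430.5 mm total.
Round up → use L = 435 mm.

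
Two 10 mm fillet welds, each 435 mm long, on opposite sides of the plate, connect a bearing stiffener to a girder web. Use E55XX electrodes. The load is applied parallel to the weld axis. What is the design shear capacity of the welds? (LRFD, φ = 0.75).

φR_n ≈ 1520 kN

E55XX → F_EXX = 550 MPa.
Effective throat t_e = 0.707 × 10 = 7.07 mm.
Total length L = 870 mm; A_we = 7.07 × 870 = 6151 mm².
F_nw = 0.6 F_EXX = 0.6 × 550 = 330 MPa.
φR_n = 0.75 × 330 × 6151 × 10⁻³ = 1522 kN.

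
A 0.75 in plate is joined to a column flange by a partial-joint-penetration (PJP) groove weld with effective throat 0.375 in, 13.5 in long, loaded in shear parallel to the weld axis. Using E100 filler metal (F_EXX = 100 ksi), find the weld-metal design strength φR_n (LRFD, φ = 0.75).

φR_n ≈ 228 kips

Effective throat (given) t_e = 0.375 in.
A_we = 0.375 × 13.5 = 5.062 in².
F_nw = 0.6 F_EXX = 60 ksi.
φR_n = 0.75 × 60 × 5.062 = 227.8 kips.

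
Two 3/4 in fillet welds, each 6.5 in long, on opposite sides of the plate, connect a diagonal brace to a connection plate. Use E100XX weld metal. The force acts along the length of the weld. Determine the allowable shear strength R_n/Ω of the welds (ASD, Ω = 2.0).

E100XX → F_EXX = 100 ksi.
Effective throat t_e = 0.707 × 0.75 = 0.5302 in.
Total length L = 13 in; A_we = 0.5302 × 13 = 6.893 in².
F_nw = 0.6 F_EXX = 0.6 × 100 = 60 ksi.
R_n = 60 × 6.893 = 413.6 kips; R_n/Ω = 413.6/2.0 = 206.8 kips.

R_n/Ω ≈ 207 kips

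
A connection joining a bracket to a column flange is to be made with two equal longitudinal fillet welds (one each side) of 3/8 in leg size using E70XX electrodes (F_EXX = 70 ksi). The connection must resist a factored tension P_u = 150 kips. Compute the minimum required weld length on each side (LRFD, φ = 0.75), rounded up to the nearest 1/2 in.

L = 9 in on each side

Throat t_e = 0.707 × 0.375 = 0.2651 in.
φr_n = 0.75 × 0.6 × 70 × 0.2651 = 8.351 kips/in.
L_req = P_u / φr_n = 150 / 8.351 = 17.96 in total.
Per side: 17.96 / 2 = 8.98 in.
Round up → use L = 9 in on each side.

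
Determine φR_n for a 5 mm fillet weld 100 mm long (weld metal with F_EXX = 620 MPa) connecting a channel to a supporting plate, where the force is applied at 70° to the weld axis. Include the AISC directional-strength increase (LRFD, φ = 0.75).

t_e = 0.707 × 5 = 3.535 mm; A_we = 3.535 × 100 = 353.5 mm².
Directional factor: 1.0 + 0.5 sin^1.5(70°) = 1.455.
F_nw = 0.6 × 620 × 1.455 = 541.4 MPa.
φR_n = 0.75 × 541.4 × 353.5 × 10⁻³ = 143.5 kN.

φR_n ≈ 144 kN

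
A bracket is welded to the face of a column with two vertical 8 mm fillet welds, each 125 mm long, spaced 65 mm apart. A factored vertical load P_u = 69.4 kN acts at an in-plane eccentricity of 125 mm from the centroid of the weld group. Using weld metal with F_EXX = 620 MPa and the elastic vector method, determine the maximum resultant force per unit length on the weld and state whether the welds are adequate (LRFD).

Total weld length L_w = 250 mm. Treat welds as unit-width lines.
Polar moment about centroid: J = 2[d³/12 + d(b/2)²] = 2[125³/12 + 125×32.5²] = 589600 mm³.
Direct shear f_v = P/L_w = 69.4×10³ / 250 = 277.6 N/mm (vertical).
Torsion M = P·e = 69.4×10³ × 125 = 8675000 N·mm.
Critical point at (x, y) = (32.5, 62.5) from centroid. f_tx = M·y/J = 919.6 N/mm; f_ty = M·x/J = 478.2 N/mm.
Resultant f_max = √[f_tx² + (f_v + f_ty)²] = √[919.6² + (277.6 + 478.2)²] = 1190 N/mm.
Capacity per unit length: φr_n = 0.75 × 0.6 × 620 × (0.707 × 8) = 1578 N/mm.
1190 ≤ 1578 → adequate.

f_max ≈ 1190 N/mm; adequate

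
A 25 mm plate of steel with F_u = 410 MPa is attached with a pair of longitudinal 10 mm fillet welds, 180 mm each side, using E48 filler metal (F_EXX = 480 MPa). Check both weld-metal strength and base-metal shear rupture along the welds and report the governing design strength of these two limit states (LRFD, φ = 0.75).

t_e = 0.707 × 10 = 7.07 mm; L = 360 mm.
Weld metal: φR_n = 0.75 × 0.6 × 480 × 7.07 × 360 × 10⁻³ = 549.8 kN.
Base metal (shear rupture): φR_n = 0.75 × 0.6 × 410 × 25 × 360 × 10⁻³ = 1660 kN.
Governing: weld metal.

φR_n ≈ 550 kN (weld metal governs)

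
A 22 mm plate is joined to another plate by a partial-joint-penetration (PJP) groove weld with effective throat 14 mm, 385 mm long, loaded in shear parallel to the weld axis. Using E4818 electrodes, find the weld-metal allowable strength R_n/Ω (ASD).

R_n/Ω ≈ 776 kN

E48XX → F_EXX = 480 MPa.
Effective throat (given) t_e = 14 mm.
A_we = 14 × 385 = 5390 mm².
F_nw = 0.6 F_EXX = 288 MPa.
R_n/Ω = (288 × 5390) / 2.0 × 10⁻³ = 776.2 kN.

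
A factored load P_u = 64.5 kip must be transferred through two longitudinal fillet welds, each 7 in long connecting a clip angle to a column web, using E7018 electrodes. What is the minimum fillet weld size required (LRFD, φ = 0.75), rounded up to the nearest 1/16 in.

w = 1/4 in

E70XX → F_EXX = 70 ksi.
Total weld length L = 14 in.
Required throat t_e = P_u / (φ × 0.6 F_EXX × L) = 64.5 / (0.75 × 0.6 × 70 × 14) = 0.1463 in.
Required leg w = t_e / 0.707 = 0.2069 in → use 1/4 in.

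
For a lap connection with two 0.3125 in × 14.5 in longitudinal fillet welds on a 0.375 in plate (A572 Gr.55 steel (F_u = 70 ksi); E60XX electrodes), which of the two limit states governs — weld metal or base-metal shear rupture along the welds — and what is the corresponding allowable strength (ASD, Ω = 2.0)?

R_n/Ω ≈ 115 kips (weld metal governs)

E60XX → F_EXX = 60 ksi.
t_e = 0.707 × 0.3125 = 0.2209 in; L = 29 in.
Weld metal: R_n/Ω = (1/2.0) × 0.6 × 60 × 0.2209 × 29 = 115.3 kips.
Base metal (shear rupture): R_n/Ω = (1/2.0) × 0.6 × 70 × 0.375 × 29 = 228.4 kips.
Governing: weld metal.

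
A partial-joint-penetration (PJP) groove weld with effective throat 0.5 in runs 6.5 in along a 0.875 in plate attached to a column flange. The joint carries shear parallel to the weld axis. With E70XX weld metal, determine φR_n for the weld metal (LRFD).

E70XX → F_EXX = 70 ksi.
Effective throat (given) t_e = 0.5 in.
A_we = 0.5 × 6.5 = 3.25 in².
F_nw = 0.6 F_EXX = 42 ksi.
φR_n = 0.75 × 42 × 3.25 = 102.4 kip.

φR_n ≈ 102 kip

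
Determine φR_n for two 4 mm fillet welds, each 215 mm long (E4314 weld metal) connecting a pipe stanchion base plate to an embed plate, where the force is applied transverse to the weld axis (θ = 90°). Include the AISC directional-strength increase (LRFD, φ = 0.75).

E43XX → F_EXX = 430 MPa.
t_e = 0.707 × 4 = 2.828 mm; A_we = 2.828 × 430 = 1216 mm².
Directional factor: 1.0 + 0.5 sin^1.5(90°) = 1.5.
F_nw = 0.6 × 430 × 1.5 = 387 MPa.
φR_n = 0.75 × 387 × 1216 × 10⁻³ = 353 kN.

φR_n ≈ 353 kN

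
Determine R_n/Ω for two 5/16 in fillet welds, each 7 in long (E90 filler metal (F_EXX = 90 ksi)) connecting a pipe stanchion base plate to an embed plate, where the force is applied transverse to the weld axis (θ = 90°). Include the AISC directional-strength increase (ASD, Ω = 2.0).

R_n/Ω ≈ 125 kip

t_e = 0.707 × 0.3125 = 0.2209 in; A_we = 0.2209 × 14 = 3.093 in².
Directional factor: 1.0 + 0.5 sin^1.5(90°) = 1.5.
F_nw = 0.6 × 90 × 1.5 = 81 ksi.
R_n/Ω = (81 × 3.093) / 2.0 = 125.3 kip.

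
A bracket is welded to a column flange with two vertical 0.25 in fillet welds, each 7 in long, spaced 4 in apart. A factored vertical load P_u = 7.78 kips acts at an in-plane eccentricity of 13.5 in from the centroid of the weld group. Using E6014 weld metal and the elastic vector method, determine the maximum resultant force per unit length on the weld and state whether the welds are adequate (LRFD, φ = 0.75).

E60XX → F_EXX = 60 ksi.
Total weld length L_w = 14 in. Treat welds as unit-width lines.
Polar moment about centroid: J = 2[d³/12 + d(b/2)²] = 2[7³/12 + 7×2²] = 113.2 in³.
Direct shear f_v = P/L_w = 7.78 / 14 = 0.5557 kip/in (vertical).
Torsion M = P·e = 7.78 × 13.5 = 105.03 kip·in.
Critical point at (x, y) = (2, 3.5) from centroid. f_tx = M·y/J = 3.248 kip/in; f_ty = M·x/J = 1.856 kip/in.
Resultant f_max = √[f_tx² + (f_v + f_ty)²] = √[3.248² + (0.5557 + 1.856)²] = 4.046 kip/in.
Capacity per unit length: φr_n = 0.75 × 0.6 × 60 × (0.707 × 0.25) = 4.772 kip/in.
4.046 ≤ 4.772 → adequate.

f_max ≈ 4.05 kip/in; adequate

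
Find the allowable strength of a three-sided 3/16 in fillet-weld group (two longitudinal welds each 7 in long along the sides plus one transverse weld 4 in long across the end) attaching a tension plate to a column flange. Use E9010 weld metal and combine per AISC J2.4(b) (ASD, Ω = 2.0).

R_n/Ω ≈ 64.4 kip

E90XX → F_EXX = 90 ksi.
t_e = 0.707 × 0.1875 = 0.1326 in.
R_nwl = 0.6 × 90 × 0.1326 × 14 = 100.2 kip (longitudinal, 2 welds).
R_nwt = 0.6 × 90 × 0.1326 × 4 = 28.63 kip (transverse, base value).
(i) R_nwl + R_nwt = 128.9 kip; (ii) 0.85 R_nwl + 1.5 R_nwt = 128.1 kip.
R_n = max = 128.9 kip [governs: (i)]; R_n/Ω = 64.43 kip.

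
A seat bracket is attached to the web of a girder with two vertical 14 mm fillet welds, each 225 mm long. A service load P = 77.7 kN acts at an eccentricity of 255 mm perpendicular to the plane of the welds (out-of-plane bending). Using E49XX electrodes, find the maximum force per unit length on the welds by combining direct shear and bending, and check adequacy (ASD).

E49XX → F_EXX = 490 MPa.
L_w = 2 × 225 = 450 mm; section modulus (unit throat) S = 2 × L²/6 = 16880 mm².
Direct shear f_v = P/L_w = 77.7×10³/450 = 172.7 N/mm.
Moment M = P × e = 77.7×10³ × 255 = 19814000 N·mm; bending f_b = M/S = 1174 N/mm.
f_max = √(f_v² + f_b²) = √(172.7² + 1174²) = 1187 N/mm.
r_n/Ω = (1/2.0) × 0.6 × 490 × (0.707 × 14) = 1455 N/mm → adequate.

f_max ≈ 1190 N/mm; adequate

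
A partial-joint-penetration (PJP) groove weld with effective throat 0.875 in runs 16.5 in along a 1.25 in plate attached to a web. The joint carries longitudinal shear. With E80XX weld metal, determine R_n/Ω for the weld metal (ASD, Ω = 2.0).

E80XX → F_EXX = 80 ksi.
Effective throat (given) t_e = 0.875 in.
A_we = 0.875 × 16.5 = 14.44 in².
F_nw = 0.6 F_EXX = 48 ksi.
R_n/Ω = (48 × 14.44) / 2.0 = 346.5 kip.

R_n/Ω ≈ 346 kip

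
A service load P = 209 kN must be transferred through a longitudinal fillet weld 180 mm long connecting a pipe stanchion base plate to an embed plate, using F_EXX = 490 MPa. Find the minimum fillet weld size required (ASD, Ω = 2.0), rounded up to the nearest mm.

w = 12 mm

Total weld length L = 180 mm.
Required throat t_e = P × Ω / (0.6 F_EXX × L) = 209 × 2.0 / (0.6 × 490 × 180 × 10⁻³) = 7.899 mm.
Required leg w = t_e / 0.707 = 11.17 mm → use 12 mm.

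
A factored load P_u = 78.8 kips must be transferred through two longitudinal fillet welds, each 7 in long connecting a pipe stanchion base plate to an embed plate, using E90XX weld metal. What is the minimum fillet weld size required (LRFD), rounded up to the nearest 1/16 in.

w = 1/4 in

E90XX → F_EXX = 90 ksi.
Total weld length L = 14 in.
Required throat t_e = P_u / (φ × 0.6 F_EXX × L) = 78.8 / (0.75 × 0.6 × 90 × 14) = 0.139 in.
Required leg w = t_e / 0.707 = 0.1966 in → use 1/4 in.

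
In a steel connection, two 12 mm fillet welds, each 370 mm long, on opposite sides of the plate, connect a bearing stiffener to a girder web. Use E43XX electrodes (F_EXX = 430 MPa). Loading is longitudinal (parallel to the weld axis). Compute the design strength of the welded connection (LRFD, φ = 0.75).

φR_n ≈ 1210 kN

Effective throat t_e = 0.707 × 12 = 8.484 mm.
Total length L = 740 mm; A_we = 8.484 × 740 = 6278 mm².
F_nw = 0.6 F_EXX = 0.6 × 430 = 258 MPa.
φR_n = 0.75 × 258 × 6278 × 10⁻³ = 1215 kN.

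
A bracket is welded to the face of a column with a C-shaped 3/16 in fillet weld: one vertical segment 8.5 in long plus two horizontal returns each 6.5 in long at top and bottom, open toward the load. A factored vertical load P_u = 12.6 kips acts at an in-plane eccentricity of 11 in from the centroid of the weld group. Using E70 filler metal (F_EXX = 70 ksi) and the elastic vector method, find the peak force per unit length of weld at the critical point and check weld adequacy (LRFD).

Total weld length L_w = 21.5 in. Treat welds as unit-width lines.
Centroid: x̄ = 2×6.5×3.25 / 21.5 = 1.965 in from the vertical weld.
Polar moment about centroid: J = I_x + I_y = [8.5³/12 + 2×6.5×4.25²] + [8.5×1.965² + 2(6.5³/12 + 6.5×1.285²)] = 386 in³.
Direct shear f_v = P/L_w = 12.6 / 21.5 = 0.586 kip/in (vertical).
Torsion M = P·e = 12.6 × 11 = 138.6 kip·in.
Critical point at (x, y) = (4.535, 4.25) from centroid. f_tx = M·y/J = 1.526 kip/in; f_ty = M·x/J = 1.628 kip/in.
Resultant f_max = √[f_tx² + (f_v + f_ty)²] = √[1.526² + (0.586 + 1.628)²] = 2.689 kip/in.
Capacity per unit length: φr_n = 0.75 × 0.6 × 70 × (0.707 × 0.1875) = 4.176 kip/in.
2.689 ≤ 4.176 → adequate.

f_max ≈ 2.69 kip/in; adequate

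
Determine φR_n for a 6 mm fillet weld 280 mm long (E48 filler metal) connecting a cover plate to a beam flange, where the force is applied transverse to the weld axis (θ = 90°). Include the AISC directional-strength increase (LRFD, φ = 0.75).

φR_n ≈ 385 kN

E48XX → F_EXX = 480 MPa.
t_e = 0.707 × 6 = 4.242 mm; A_we = 4.242 × 280 = 1188 mm².
Directional factor: 1.0 + 0.5 sin^1.5(90°) = 1.5.
F_nw = 0.6 × 480 × 1.5 = 432 MPa.
φR_n = 0.75 × 432 × 1188 × 10⁻³ = 384.8 kN.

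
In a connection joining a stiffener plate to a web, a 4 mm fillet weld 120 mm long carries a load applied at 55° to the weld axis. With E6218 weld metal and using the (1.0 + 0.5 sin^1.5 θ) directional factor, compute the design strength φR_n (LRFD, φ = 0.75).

φR_n ≈ 130 kN

E62XX → F_EXX = 620 MPa.
t_e = 0.707 × 4 = 2.828 mm; A_we = 2.828 × 120 = 339.4 mm².
Directional factor: 1.0 + 0.5 sin^1.5(55°) = 1.371.
F_nw = 0.6 × 620 × 1.371 = 509.9 MPa.
φR_n = 0.75 × 509.9 × 339.4 × 10⁻³ = 129.8 kN.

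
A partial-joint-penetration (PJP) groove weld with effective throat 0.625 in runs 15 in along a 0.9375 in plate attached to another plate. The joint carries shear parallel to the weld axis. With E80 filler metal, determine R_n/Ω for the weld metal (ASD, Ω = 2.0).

E80XX → F_EXX = 80 ksi.
Effective throat (given) t_e = 0.625 in.
A_we = 0.625 × 15 = 9.375 in².
F_nw = 0.6 F_EXX = 48 ksi.
R_n/Ω = (48 × 9.375) / 2.0 = 225 kip.

R_n/Ω ≈ 225 kip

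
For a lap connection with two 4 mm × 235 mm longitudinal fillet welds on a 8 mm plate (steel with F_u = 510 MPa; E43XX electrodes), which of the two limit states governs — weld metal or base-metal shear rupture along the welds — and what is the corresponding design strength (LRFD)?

E43XX → F_EXX = 430 MPa.
t_e = 0.707 × 4 = 2.828 mm; L = 470 mm.
Weld metal: φR_n = 0.75 × 0.6 × 430 × 2.828 × 470 × 10⁻³ = 257.2 kN.
Base metal (shear rupture): φR_n = 0.75 × 0.6 × 510 × 8 × 470 × 10⁻³ = 862.9 kN.
Governing: weld metal.

φR_n ≈ 257 kN (weld metal governs)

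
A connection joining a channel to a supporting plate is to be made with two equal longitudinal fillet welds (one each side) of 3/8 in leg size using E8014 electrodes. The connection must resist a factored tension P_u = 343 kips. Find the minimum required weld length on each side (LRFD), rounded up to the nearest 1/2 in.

L = 18 in on each side

E80XX → F_EXX = 80 ksi.
Throat t_e = 0.707 × 0.375 = 0.2651 in.
φr_n = 0.75 × 0.6 × 80 × 0.2651 = 9.544 kips/in.
L_req = P_u / φr_n = 343 / 9.544 = 35.94 in total.
Per side: 35.94 / 2 = 17.97 in.
Round up → use L = 18 in on each side.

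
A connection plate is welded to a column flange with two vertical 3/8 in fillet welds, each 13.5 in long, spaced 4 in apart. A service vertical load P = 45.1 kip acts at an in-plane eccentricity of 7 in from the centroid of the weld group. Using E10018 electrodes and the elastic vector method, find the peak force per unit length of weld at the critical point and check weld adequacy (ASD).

E100XX → F_EXX = 100 ksi.
Total weld length L_w = 27 in. Treat welds as unit-width lines.
Polar moment about centroid: J = 2[d³/12 + d(b/2)²] = 2[13.5³/12 + 13.5×2²] = 518.1 in³.
Direct shear f_v = P/L_w = 45.1 / 27 = 1.67 kip/in (vertical).
Torsion M = P·e = 45.1 × 7 = 315.7 kip·in.
Critical point at (x, y) = (2, 6.75) from centroid. f_tx = M·y/J = 4.113 kip/in; f_ty = M·x/J = 1.219 kip/in.
Resultant f_max = √[f_tx² + (f_v + f_ty)²] = √[4.113² + (1.67 + 1.219)²] = 5.027 kip/in.
Capacity per unit length: r_n/Ω = (1/2.0) × 0.6 × 100 × (0.707 × 0.375) = 7.954 kip/in.
5.027 ≤ 7.954 → adequate.

f_max ≈ 5.03 kip/in; adequate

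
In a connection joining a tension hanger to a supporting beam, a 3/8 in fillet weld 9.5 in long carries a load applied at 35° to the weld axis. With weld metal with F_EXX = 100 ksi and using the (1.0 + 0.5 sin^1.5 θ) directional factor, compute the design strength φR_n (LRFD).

t_e = 0.707 × 0.375 = 0.2651 in; A_we = 0.2651 × 9.5 = 2.519 in².
Directional factor: 1.0 + 0.5 sin^1.5(35°) = 1.217.
F_nw = 0.6 × 100 × 1.217 = 73.03 ksi.
φR_n = 0.75 × 73.03 × 2.519 = 138 kips.

φR_n ≈ 138 kips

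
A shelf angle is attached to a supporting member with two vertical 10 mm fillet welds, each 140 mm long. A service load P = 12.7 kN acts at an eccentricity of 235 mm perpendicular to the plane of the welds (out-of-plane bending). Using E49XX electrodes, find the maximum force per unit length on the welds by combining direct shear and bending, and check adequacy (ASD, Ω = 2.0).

E49XX → F_EXX = 490 MPa.
L_w = 2 × 140 = 280 mm; section modulus (unit throat) S = 2 × L²/6 = 6533 mm².
Direct shear f_v = P/L_w = 12.7×10³/280 = 45.36 N/mm.
Moment M = P × e = 12.7×10³ × 235 = 2984500 N·mm; bending f_b = M/S = 456.8 N/mm.
f_max = √(f_v² + f_b²) = √(45.36² + 456.8²) = 459.1 N/mm.
r_n/Ω = (1/2.0) × 0.6 × 490 × (0.707 × 10) = 1039 N/mm → adequate.

f_max ≈ 459 N/mm; adequate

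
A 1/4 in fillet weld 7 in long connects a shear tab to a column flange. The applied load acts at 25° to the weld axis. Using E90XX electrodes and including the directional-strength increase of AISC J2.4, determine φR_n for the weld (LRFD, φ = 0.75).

φR_n ≈ 57 kips

E90XX → F_EXX = 90 ksi.
t_e = 0.707 × 0.25 = 0.1767 in; A_we = 0.1767 × 7 = 1.237 in².
Directional factor: 1.0 + 0.5 sin^1.5(25°) = 1.137.
F_nw = 0.6 × 90 × 1.137 = 61.42 ksi.
φR_n = 0.75 × 61.42 × 1.237 = 56.99 kips.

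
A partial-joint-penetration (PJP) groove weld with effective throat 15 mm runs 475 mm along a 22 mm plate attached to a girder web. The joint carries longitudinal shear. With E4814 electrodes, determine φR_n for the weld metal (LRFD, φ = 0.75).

φR_n ≈ 1540 kN

E48XX → F_EXX = 480 MPa.
Effective throat (given) t_e = 15 mm.
A_we = 15 × 475 = 7125 mm².
F_nw = 0.6 F_EXX = 288 MPa.
φR_n = 0.75 × 288 × 7125 × 10⁻³ = 1539 kN.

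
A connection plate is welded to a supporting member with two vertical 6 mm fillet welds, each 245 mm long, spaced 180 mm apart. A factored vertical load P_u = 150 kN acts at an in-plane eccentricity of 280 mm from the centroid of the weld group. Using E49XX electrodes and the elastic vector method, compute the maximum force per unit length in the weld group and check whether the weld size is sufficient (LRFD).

E49XX → F_EXX = 490 MPa.
Total weld length L_w = 490 mm. Treat welds as unit-width lines.
Polar moment about centroid: J = 2[d³/12 + d(b/2)²] = 2[245³/12 + 245×90²] = 6420000 mm³.
Direct shear f_v = P/L_w = 150×10³ / 490 = 306.1 N/mm (vertical).
Torsion M = P·e = 150×10³ × 280 = 42000000 N·mm.
Critical point at (x, y) = (90, 122.5) from centroid. f_tx = M·y/J = 801.4 N/mm; f_ty = M·x/J = 588.8 N/mm.
Resultant f_max = √[f_tx² + (f_v + f_ty)²] = √[801.4² + (306.1 + 588.8)²] = 1201 N/mm.
Capacity per unit length: φr_n = 0.75 × 0.6 × 490 × (0.707 × 6) = 935.4 N/mm.
1201 > 935.4 → NOT adequate.

f_max ≈ 1200 N/mm; NOT adequate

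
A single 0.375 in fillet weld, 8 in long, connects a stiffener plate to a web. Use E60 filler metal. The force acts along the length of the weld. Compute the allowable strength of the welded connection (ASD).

E60XX → F_EXX = 60 ksi.
Effective throat t_e = 0.707 × 0.375 = 0.2651 in.
Total length L = 8 in; A_we = 0.2651 × 8 = 2.121 in².
F_nw = 0.6 F_EXX = 0.6 × 60 = 36 ksi.
R_n = 36 × 2.121 = 76.36 kips; R_n/Ω = 76.36/2.0 = 38.18 kips.

R_n/Ω ≈ 38.2 kips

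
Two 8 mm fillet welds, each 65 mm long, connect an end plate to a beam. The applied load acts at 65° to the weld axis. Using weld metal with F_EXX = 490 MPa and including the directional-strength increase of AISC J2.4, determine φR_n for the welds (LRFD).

φR_n ≈ 232 kN

t_e = 0.707 × 8 = 5.656 mm; A_we = 5.656 × 130 = 735.3 mm².
Directional factor: 1.0 + 0.5 sin^1.5(65°) = 1.431.
F_nw = 0.6 × 490 × 1.431 = 420.8 MPa.
φR_n = 0.75 × 420.8 × 735.3 × 10⁻³ = 232.1 kN.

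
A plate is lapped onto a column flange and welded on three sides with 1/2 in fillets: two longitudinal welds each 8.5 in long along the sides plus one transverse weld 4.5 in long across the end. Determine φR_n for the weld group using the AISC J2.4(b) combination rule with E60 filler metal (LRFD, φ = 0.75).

E60XX → F_EXX = 60 ksi.
t_e = 0.707 × 0.5 = 0.3535 in.
R_nwl = 0.6 × 60 × 0.3535 × 17 = 216.3 kips (longitudinal, 2 welds).
R_nwt = 0.6 × 60 × 0.3535 × 4.5 = 57.27 kips (transverse, base value).
(i) R_nwl + R_nwt = 273.6 kips; (ii) 0.85 R_nwl + 1.5 R_nwt = 269.8 kips.
R_n = max = 273.6 kips [governs: (i)]; φR_n = 205.2 kips.

φR_n ≈ 205 kips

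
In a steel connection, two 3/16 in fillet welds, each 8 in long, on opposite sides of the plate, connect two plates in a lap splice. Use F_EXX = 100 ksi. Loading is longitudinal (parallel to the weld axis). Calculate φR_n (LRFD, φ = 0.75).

Effective throat t_e = 0.707 × 0.1875 = 0.1326 in.
Total length L = 16 in; A_we = 0.1326 × 16 = 2.121 in².
F_nw = 0.6 F_EXX = 0.6 × 100 = 60 ksi.
φR_n = 0.75 × 60 × 2.121 = 95.45 kip.

φR_n ≈ 95.4 kip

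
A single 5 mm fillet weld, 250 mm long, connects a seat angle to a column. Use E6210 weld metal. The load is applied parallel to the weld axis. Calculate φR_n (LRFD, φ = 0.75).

E62XX → F_EXX = 620 MPa.
Effective throat t_e = 0.707 × 5 = 3.535 mm.
Total length L = 250 mm; A_we = 3.535 × 250 = 883.7 mm².
F_nw = 0.6 F_EXX = 0.6 × 620 = 372 MPa.
φR_n = 0.75 × 372 × 883.7 × 10⁻³ = 246.6 kN.

φR_n ≈ 247 kN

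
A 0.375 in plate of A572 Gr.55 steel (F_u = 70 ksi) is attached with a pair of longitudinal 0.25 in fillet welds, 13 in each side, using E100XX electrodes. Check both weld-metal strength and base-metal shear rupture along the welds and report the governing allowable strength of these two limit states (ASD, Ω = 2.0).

R_n/Ω ≈ 138 kip (weld metal governs)

E100XX → F_EXX = 100 ksi.
t_e = 0.707 × 0.25 = 0.1767 in; L = 26 in.
Weld metal: R_n/Ω = (1/2.0) × 0.6 × 100 × 0.1767 × 26 = 137.9 kip.
Base metal (shear rupture): R_n/Ω = (1/2.0) × 0.6 × 70 × 0.375 × 26 = 204.8 kip.
Governing: weld metal.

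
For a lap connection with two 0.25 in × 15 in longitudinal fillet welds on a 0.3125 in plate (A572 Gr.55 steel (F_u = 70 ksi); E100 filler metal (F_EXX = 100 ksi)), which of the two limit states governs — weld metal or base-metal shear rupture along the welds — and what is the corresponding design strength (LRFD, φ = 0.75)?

φR_n ≈ 239 kips (weld metal governs)

t_e = 0.707 × 0.25 = 0.1767 in; L = 30 in.
Weld metal: φR_n = 0.75 × 0.6 × 100 × 0.1767 × 30 = 238.6 kips.
Base metal (shear rupture): φR_n = 0.75 × 0.6 × 70 × 0.3125 × 30 = 295.3 kips.
Governing: weld metal.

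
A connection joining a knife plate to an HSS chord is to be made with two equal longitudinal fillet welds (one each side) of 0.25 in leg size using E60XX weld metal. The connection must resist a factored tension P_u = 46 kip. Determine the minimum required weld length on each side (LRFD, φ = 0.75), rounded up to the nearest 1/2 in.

E60XX → F_EXX = 60 ksi.
Throat t_e = 0.707 × 0.25 = 0.1767 in.
φr_n = 0.75 × 0.6 × 60 × 0.1767 = 4.772 kip/in.
L_req = P_u / φr_n = 46 / 4.772 = 9.639 in total.
Per side: 9.639 / 2 = 4.82 in.
Round up → use L = 5 in on each side.

L = 5 in on each side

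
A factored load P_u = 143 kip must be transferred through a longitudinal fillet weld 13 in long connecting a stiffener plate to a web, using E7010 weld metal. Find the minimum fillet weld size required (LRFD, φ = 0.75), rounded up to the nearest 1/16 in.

w = 1/2 in

E70XX → F_EXX = 70 ksi.
Total weld length L = 13 in.
Required throat t_e = P_u / (φ × 0.6 F_EXX × L) = 143 / (0.75 × 0.6 × 70 × 13) = 0.3492 in.
Required leg w = t_e / 0.707 = 0.4939 in → use 1/2 in.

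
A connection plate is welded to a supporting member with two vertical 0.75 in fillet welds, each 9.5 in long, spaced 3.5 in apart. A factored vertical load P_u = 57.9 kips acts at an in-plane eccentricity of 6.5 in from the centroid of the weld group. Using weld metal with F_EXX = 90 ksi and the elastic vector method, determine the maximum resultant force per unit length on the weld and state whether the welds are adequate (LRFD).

f_max ≈ 10.9 kip/in; adequate

Total weld length L_w = 19 in. Treat welds as unit-width lines.
Polar moment about centroid: J = 2[d³/12 + d(b/2)²] = 2[9.5³/12 + 9.5×1.75²] = 201.1 in³.
Direct shear f_v = P/L_w = 57.9 / 19 = 3.047 kip/in (vertical).
Torsion M = P·e = 57.9 × 6.5 = 376.35 kip·in.
Critical point at (x, y) = (1.75, 4.75) from centroid. f_tx = M·y/J = 8.89 kip/in; f_ty = M·x/J = 3.275 kip/in.
Resultant f_max = √[f_tx² + (f_v + f_ty)²] = √[8.89² + (3.047 + 3.275)²] = 10.91 kip/in.
Capacity per unit length: φr_n = 0.75 × 0.6 × 90 × (0.707 × 0.75) = 21.48 kip/in.
10.91 ≤ 21.48 → adequate.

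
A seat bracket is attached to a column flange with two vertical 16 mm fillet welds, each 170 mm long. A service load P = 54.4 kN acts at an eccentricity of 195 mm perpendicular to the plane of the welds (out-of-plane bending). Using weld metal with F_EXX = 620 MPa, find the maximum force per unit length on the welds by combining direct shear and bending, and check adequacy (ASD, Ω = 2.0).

L_w = 2 × 170 = 340 mm; section modulus (unit throat) S = 2 × L²/6 = 9633 mm².
Direct shear f_v = P/L_w = 54.4×10³/340 = 160 N/mm.
Moment M = P × e = 54.4×10³ × 195 = 10608000 N·mm; bending f_b = M/S = 1101 N/mm.
f_max = √(f_v² + f_b²) = √(160² + 1101²) = 1113 N/mm.
r_n/Ω = (1/2.0) × 0.6 × 620 × (0.707 × 16) = 2104 N/mm → adequate.

f_max ≈ 1110 N/mm; adequate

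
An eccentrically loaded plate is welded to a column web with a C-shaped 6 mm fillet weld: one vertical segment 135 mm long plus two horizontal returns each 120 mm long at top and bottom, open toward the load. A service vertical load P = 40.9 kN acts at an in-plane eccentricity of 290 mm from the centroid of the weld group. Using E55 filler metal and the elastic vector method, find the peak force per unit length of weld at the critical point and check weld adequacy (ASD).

f_max ≈ 749 N/mm; NOT adequate

E55XX → F_EXX = 550 MPa.
Total weld length L_w = 375 mm. Treat welds as unit-width lines.
Centroid: x̄ = 2×120×60 / 375 = 38.4 mm from the vertical weld.
Polar moment about centroid: J = I_x + I_y = [135³/12 + 2×120×67.5²] + [135×38.4² + 2(120³/12 + 120×21.6²)] = 1898000 mm³.
Direct shear f_v = P/L_w = 40.9×10³ / 375 = 109.1 N/mm (vertical).
Torsion M = P·e = 40.9×10³ × 290 = 11861000 N·mm.
Critical point at (x, y) = (81.6, 67.5) from centroid. f_tx = M·y/J = 421.9 N/mm; f_ty = M·x/J = 510.1 N/mm.
Resultant f_max = √[f_tx² + (f_v + f_ty)²] = √[421.9² + (109.1 + 510.1)²] = 749.2 N/mm.
Capacity per unit length: r_n/Ω = (1/2.0) × 0.6 × 550 × (0.707 × 6) = 699.9 N/mm.
749.2 > 699.9 → NOT adequate.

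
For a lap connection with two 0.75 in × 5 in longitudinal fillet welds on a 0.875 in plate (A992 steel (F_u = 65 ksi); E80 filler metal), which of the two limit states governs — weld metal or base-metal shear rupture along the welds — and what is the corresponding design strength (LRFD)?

φR_n ≈ 191 kip (weld metal governs)

E80XX → F_EXX = 80 ksi.
t_e = 0.707 × 0.75 = 0.5302 in; L = 10 in.
Weld metal: φR_n = 0.75 × 0.6 × 80 × 0.5302 × 10 = 190.9 kip.
Base metal (shear rupture): φR_n = 0.75 × 0.6 × 65 × 0.875 × 10 = 255.9 kip.
Governing: weld metal.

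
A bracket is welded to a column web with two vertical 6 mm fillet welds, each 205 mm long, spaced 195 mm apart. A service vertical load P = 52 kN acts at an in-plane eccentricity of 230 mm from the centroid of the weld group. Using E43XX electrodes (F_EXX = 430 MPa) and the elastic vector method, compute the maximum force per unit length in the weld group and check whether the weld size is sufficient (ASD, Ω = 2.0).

f_max ≈ 415 N/mm; adequate

Total weld length L_w = 410 mm. Treat welds as unit-width lines.
Polar moment about centroid: J = 2[d³/12 + d(b/2)²] = 2[205³/12 + 205×97.5²] = 5333000 mm³.
Direct shear f_v = P/L_w = 52×10³ / 410 = 126.8 N/mm (vertical).
Torsion M = P·e = 52×10³ × 230 = 11960000 N·mm.
Critical point at (x, y) = (97.5, 102.5) from centroid. f_tx = M·y/J = 229.9 N/mm; f_ty = M·x/J = 218.6 N/mm.
Resultant f_max = √[f_tx² + (f_v + f_ty)²] = √[229.9² + (126.8 + 218.6)²] = 414.9 N/mm.
Capacity per unit length: r_n/Ω = (1/2.0) × 0.6 × 430 × (0.707 × 6) = 547.2 N/mm.
414.9 ≤ 547.2 → adequate.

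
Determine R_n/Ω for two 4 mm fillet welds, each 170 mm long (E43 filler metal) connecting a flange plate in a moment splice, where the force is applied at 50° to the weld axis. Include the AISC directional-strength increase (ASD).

R_n/Ω ≈ 166 kN

E43XX → F_EXX = 430 MPa.
t_e = 0.707 × 4 = 2.828 mm; A_we = 2.828 × 340 = 961.5 mm².
Directional factor: 1.0 + 0.5 sin^1.5(50°) = 1.335.
F_nw = 0.6 × 430 × 1.335 = 344.5 MPa.
R_n/Ω = (344.5 × 961.5) / 2.0 × 10⁻³ = 165.6 kN.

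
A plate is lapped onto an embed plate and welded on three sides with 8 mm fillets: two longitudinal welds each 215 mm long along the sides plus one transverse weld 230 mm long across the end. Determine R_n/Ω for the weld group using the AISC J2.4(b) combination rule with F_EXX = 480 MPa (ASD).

t_e = 0.707 × 8 = 5.656 mm.
R_nwl = 0.6 × 480 × 5.656 × 430 × 10⁻³ = 700.4 kN (longitudinal, 2 welds).
R_nwt = 0.6 × 480 × 5.656 × 230 × 10⁻³ = 374.7 kN (transverse, base value).
(i) R_nwl + R_nwt = 1075 kN; (ii) 0.85 R_nwl + 1.5 R_nwt = 1157 kN.
R_n = max = 1157 kN [governs: (ii)]; R_n/Ω = 578.7 kN.

R_n/Ω ≈ 579 kN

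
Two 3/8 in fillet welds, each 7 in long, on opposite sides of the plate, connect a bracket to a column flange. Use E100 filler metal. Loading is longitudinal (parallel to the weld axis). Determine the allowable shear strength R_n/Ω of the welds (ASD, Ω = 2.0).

E100XX → F_EXX = 100 ksi.
Effective throat t_e = 0.707 × 0.375 = 0.2651 in.
Total length L = 14 in; A_we = 0.2651 × 14 = 3.712 in².
F_nw = 0.6 F_EXX = 0.6 × 100 = 60 ksi.
R_n = 60 × 3.712 = 222.7 kip; R_n/Ω = 222.7/2.0 = 111.4 kip.

R_n/Ω ≈ 111 kip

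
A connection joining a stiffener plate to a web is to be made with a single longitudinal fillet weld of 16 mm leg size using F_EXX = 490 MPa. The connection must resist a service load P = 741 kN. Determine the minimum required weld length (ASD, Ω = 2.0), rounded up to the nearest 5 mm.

L = 450 mm

Throat t_e = 0.707 × 16 = 11.31 mm.
r_n/Ω = (0.6 × 490 × 11.31) / 2.0 = 1663 N/mm = 1.663 kN/mm.
L_req = P / (r_n/Ω) = 741 / 1.663 = 445.6 mm total.
Round up → use L = 450 mm.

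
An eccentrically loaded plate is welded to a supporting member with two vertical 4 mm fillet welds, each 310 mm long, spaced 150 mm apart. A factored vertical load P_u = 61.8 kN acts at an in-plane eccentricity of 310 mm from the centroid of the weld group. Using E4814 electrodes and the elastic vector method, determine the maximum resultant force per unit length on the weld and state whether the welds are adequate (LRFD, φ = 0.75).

E48XX → F_EXX = 480 MPa.
Total weld length L_w = 620 mm. Treat welds as unit-width lines.
Polar moment about centroid: J = 2[d³/12 + d(b/2)²] = 2[310³/12 + 310×75²] = 8453000 mm³.
Direct shear f_v = P/L_w = 61.8×10³ / 620 = 99.68 N/mm (vertical).
Torsion M = P·e = 61.8×10³ × 310 = 19158000 N·mm.
Critical point at (x, y) = (75, 155) from centroid. f_tx = M·y/J = 351.3 N/mm; f_ty = M·x/J = 170 N/mm.
Resultant f_max = √[f_tx² + (f_v + f_ty)²] = √[351.3² + (99.68 + 170)²] = 442.9 N/mm.
Capacity per unit length: φr_n = 0.75 × 0.6 × 480 × (0.707 × 4) = 610.8 N/mm.
442.9 ≤ 610.8 → adequate.

f_max ≈ 443 N/mm; adequate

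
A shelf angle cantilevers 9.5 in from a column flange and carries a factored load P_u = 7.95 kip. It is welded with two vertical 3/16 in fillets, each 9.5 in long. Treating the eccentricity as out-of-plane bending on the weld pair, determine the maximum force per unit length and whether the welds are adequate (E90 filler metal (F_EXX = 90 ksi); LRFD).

f_max ≈ 2.55 kip/in; adequate

L_w = 2 × 9.5 = 19 in; section modulus (unit throat) S = 2 × L²/6 = 30.08 in².
Direct shear f_v = P/L_w = 7.95/19 = 0.4184 kip/in.
Moment M = P × e = 7.95 × 9.5 = 75.525 kip·in; bending f_b = M/S = 2.511 kip/in.
f_max = √(f_v² + f_b²) = √(0.4184² + 2.511²) = 2.545 kip/in.
φr_n = 0.75 × 0.6 × 90 × (0.707 × 0.1875) = 5.369 kip/in → adequate.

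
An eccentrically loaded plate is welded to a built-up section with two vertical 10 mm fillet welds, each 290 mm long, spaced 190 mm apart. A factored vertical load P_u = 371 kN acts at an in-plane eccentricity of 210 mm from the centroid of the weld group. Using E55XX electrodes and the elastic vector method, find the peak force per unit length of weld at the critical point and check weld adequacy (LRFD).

E55XX → F_EXX = 550 MPa.
Total weld length L_w = 580 mm. Treat welds as unit-width lines.
Polar moment about centroid: J = 2[d³/12 + d(b/2)²] = 2[290³/12 + 290×95²] = 9299000 mm³.
Direct shear f_v = P/L_w = 371×10³ / 580 = 639.7 N/mm (vertical).
Torsion M = P·e = 371×10³ × 210 = 77910000 N·mm.
Critical point at (x, y) = (95, 145) from centroid. f_tx = M·y/J = 1215 N/mm; f_ty = M·x/J = 795.9 N/mm.
Resultant f_max = √[f_tx² + (f_v + f_ty)²] = √[1215² + (639.7 + 795.9)²] = 1881 N/mm.
Capacity per unit length: φr_n = 0.75 × 0.6 × 550 × (0.707 × 10) = 1750 N/mm.
1881 > 1750 → NOT adequate.

f_max ≈ 1880 N/mm; NOT adequate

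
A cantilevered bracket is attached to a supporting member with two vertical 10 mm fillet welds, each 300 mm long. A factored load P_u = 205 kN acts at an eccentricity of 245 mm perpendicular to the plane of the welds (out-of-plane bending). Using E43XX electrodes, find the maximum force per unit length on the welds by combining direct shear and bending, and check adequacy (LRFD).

E43XX → F_EXX = 430 MPa.
L_w = 2 × 300 = 600 mm; section modulus (unit throat) S = 2 × L²/6 = 30000 mm².
Direct shear f_v = P/L_w = 205×10³/600 = 341.7 N/mm.
Moment M = P × e = 205×10³ × 245 = 50225000 N·mm; bending f_b = M/S = 1674 N/mm.
f_max = √(f_v² + f_b²) = √(341.7² + 1674²) = 1709 N/mm.
φr_n = 0.75 × 0.6 × 430 × (0.707 × 10) = 1368 N/mm → NOT adequate.

f_max ≈ 1710 N/mm; NOT adequate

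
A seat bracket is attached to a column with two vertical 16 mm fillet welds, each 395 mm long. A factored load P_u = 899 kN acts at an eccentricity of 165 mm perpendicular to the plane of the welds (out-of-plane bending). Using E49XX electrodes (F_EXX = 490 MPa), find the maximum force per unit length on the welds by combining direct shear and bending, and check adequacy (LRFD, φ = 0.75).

f_max ≈ 3070 N/mm; NOT adequate

L_w = 2 × 395 = 790 mm; section modulus (unit throat) S = 2 × L²/6 = 52010 mm².
Direct shear f_v = P/L_w = 899×10³/790 = 1138 N/mm.
Moment M = P × e = 899×10³ × 165 = 148340000 N·mm; bending f_b = M/S = 2852 N/mm.
f_max = √(f_v² + f_b²) = √(1138² + 2852²) = 3071 N/mm.
φr_n = 0.75 × 0.6 × 490 × (0.707 × 16) = 2494 N/mm → NOT adequate.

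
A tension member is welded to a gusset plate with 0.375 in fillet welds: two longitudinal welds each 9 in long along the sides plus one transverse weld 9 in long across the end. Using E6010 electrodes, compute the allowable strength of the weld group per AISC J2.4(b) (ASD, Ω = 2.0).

E60XX → F_EXX = 60 ksi.
t_e = 0.707 × 0.375 = 0.2651 in.
R_nwl = 0.6 × 60 × 0.2651 × 18 = 171.8 kip (longitudinal, 2 welds).
R_nwt = 0.6 × 60 × 0.2651 × 9 = 85.9 kip (transverse, base value).
(i) R_nwl + R_nwt = 257.7 kip; (ii) 0.85 R_nwl + 1.5 R_nwt = 274.9 kip.
R_n = max = 274.9 kip [governs: (ii)]; R_n/Ω = 137.4 kip.

R_n/Ω ≈ 137 kip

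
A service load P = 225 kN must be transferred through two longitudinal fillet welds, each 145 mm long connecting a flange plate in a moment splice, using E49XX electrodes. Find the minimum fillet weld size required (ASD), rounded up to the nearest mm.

w = 8 mm

E49XX → F_EXX = 490 MPa.
Total weld length L = 290 mm.
Required throat t_e = P × Ω / (0.6 F_EXX × L) = 225 × 2.0 / (0.6 × 490 × 290 × 10⁻³) = 5.278 mm.
Required leg w = t_e / 0.707 = 7.465 mm → use 8 mm.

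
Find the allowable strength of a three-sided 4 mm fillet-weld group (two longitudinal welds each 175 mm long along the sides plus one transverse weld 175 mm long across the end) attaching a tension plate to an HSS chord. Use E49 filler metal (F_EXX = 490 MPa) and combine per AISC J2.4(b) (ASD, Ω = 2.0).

t_e = 0.707 × 4 = 2.828 mm.
R_nwl = 0.6 × 490 × 2.828 × 350 × 10⁻³ = 291 kN (longitudinal, 2 welds).
R_nwt = 0.6 × 490 × 2.828 × 175 × 10⁻³ = 145.5 kN (transverse, base value).
(i) R_nwl + R_nwt = 436.5 kN; (ii) 0.85 R_nwl + 1.5 R_nwt = 465.6 kN.
R_n = max = 465.6 kN [governs: (ii)]; R_n/Ω = 232.8 kN.

R_n/Ω ≈ 233 kN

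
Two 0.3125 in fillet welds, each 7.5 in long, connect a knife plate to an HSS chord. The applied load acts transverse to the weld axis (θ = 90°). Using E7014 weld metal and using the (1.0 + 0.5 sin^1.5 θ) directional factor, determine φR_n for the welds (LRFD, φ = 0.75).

E70XX → F_EXX = 70 ksi.
t_e = 0.707 × 0.3125 = 0.2209 in; A_we = 0.2209 × 15 = 3.314 in².
Directional factor: 1.0 + 0.5 sin^1.5(90°) = 1.5.
F_nw = 0.6 × 70 × 1.5 = 63 ksi.
φR_n = 0.75 × 63 × 3.314 = 156.6 kips.

φR_n ≈ 157 kips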